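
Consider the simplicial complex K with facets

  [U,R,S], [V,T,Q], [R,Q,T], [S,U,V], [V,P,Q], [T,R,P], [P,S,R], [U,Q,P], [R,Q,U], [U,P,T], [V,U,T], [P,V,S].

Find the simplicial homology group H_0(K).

Order the vertices as P < Q < R < S < T < U < V. Listing each simplex with vertices in this order, K has dimension 2 with simplices:

  0-simplices (7): P, Q, R, S, T, U, V
  1-simplices (18): PQ, PR, PS, PT, PU, PV, QR, QT, QU, QV, RS, RT, RU, SU, SV, TU, TV, UV
  2-simplices (12): PQU, PQV, PRS, PRT, PSV, PTU, QRT, QRU, QTV, RSU, SUV, TUV

so the chain groups are C_0 ≅ Z^7, C_1 ≅ Z^18, C_2 ≅ Z^12.

The boundary map ∂_1: C_1 → C_0 maps an edge to its endpoints' difference, ∂[p,q] = q − p. For instance
  ∂TU = U − T.
As a 7×18 matrix over Z this has rank 6, with invariant factors (1,1,1,1,1,1).

The boundary map ∂_2: C_2 → C_1 acts by ∂[p,q,r] = [q,r] − [p,r] + [p,q]. For instance
  ∂QRU = RU − QU + QR,
  ∂PQU = QU − PU + PQ.
This gives a 18×12 integer matrix of rank 12; reducing to Smith normal form yields diagonal entries (1,1,1,1,1,1,1,1,1,1,1,2).

Now H_k = ker ∂_k / im ∂_{k+1}, so:

  H_0: rank C_0 − rank ∂_1 = 7 − 6 = 1, and the invariant factors of ∂_1 are all 1, so H_0 = Z.

H_0 = Z.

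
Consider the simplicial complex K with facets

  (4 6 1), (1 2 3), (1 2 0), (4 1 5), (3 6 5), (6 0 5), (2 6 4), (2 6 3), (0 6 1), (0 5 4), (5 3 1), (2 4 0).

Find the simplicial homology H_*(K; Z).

Take the total order 0 < 1 < 2 < 3 < 4 < 5 < 6 on the vertex set. Then K (dimension 2) consists of the simplices:

  0-simplices (7): [0], [1], [2], [3], [4], [5], [6]
  1-simplices (18): [0,1], [0,2], [0,4], [0,5], [0,6], [1,2], [1,3], [1,4], [1,5], [1,6], [2,3], [2,4], [2,6], [3,5], [3,6], [4,5], [4,6], [5,6]
  2-simplices (12): [0,1,2], [0,1,6], [0,2,4], [0,4,5], [0,5,6], [1,2,3], [1,3,5], [1,4,5], [1,4,6], [2,3,6], [2,4,6], [3,5,6]

giving chain groups C_0 ≅ Z^7, C_1 ≅ Z^18, C_2 ≅ Z^12.

The boundary map ∂_1: C_1 → C_0 maps an edge to its endpoints' difference, ∂[p,q] = q − p.
As a 7×18 matrix over Z this has rank 6, with invariant factors (1,1,1,1,1,1).

The boundary map ∂_2: C_2 → C_1 maps a triangle to the signed sum of its edges. For instance
  ∂[1,4,5] = [4,5] − [1,5] + [1,4],
  ∂[0,1,2] = [1,2] − [0,2] + [0,1].
As a 18×12 matrix over Z this has rank 12, with invariant factors (1,1,1,1,1,1,1,1,1,1,1,2).

Now H_k = ker ∂_k / im ∂_{k+1}, so:

  H_0: rank C_0 − rank ∂_1 = 7 − 6 = 1, and the invariant factors of ∂_1 are all 1, so H_0 ≅ Z.
  H_1: rank ker ∂_1 − rank ∂_2 = (18 − 6) − 12 = 0, and ∂_2 has invariant factor 2 > 1, so H_1 ≅ Z/2.
  H_2: rank ker ∂_2 − rank ∂_3 = (12 − 12) − 0 = 0, and there is no ∂_3, so H_2 ≅ 0.

H_0 ≅ Z,  H_1 ≅ Z/2,  H_2 = 0.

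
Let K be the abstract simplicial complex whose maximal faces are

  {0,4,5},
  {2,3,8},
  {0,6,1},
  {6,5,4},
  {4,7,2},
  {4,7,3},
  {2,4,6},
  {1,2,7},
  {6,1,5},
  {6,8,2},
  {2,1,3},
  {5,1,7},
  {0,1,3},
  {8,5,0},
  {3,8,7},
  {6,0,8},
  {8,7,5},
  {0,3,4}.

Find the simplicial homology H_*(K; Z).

Take the total order 0 < 1 < 2 < 3 < 4 < 5 < 6 < 7 < 8 on the vertex set. Then K (dimension 2) consists of the simplices:

  0-simplices (9): [0], [1], [2], [3], [4], [5], [6], [7], [8]
  1-simplices (27): (27 of them)
  2-simplices (18): [0,1,3], [0,1,6], [0,3,4], [0,4,5], [0,5,8], [0,6,8], [1,2,3], [1,2,7], [1,5,6], [1,5,7], [2,3,8], [2,4,6], [2,4,7], [2,6,8], [3,4,7], [3,7,8], [4,5,6], [5,7,8]

so the chain groups are C_0 ≅ Z^9, C_1 ≅ Z^27, C_2 ≅ Z^18.

Boundary ∂_1: C_1 → C_0 sends each edge [p,q] (with p < q) to q − p. For instance
  ∂[5,6] = [6] − [5].
This gives a 9×27 integer matrix of rank 8; reducing to Smith normal form yields diagonal entries (1,1,1,1,1,1,1,1).

Boundary ∂_2: C_2 → C_1 acts by ∂[p,q,r] = [q,r] − [p,r] + [p,q]. For instance
  ∂[0,1,6] = [1,6] − [0,6] + [0,1],
  ∂[3,4,7] = [4,7] − [3,7] + [3,4].
The 27×18 boundary matrix has rank 18 and Smith normal form diag(1,1,1,1,1,1,1,1,1,1,1,1,1,1,1,1,1,2).

Computing H_k = (kernel of ∂_k) / (image of ∂_{k+1}):

  H_0: rank C_0 − rank ∂_1 = 9 − 8 = 1, and the invariant factors of ∂_1 are all 1, so H_0 = Z.
  H_1: rank ker ∂_1 − rank ∂_2 = (27 − 8) − 18 = 1, and ∂_2 has invariant factor 2 > 1, so H_1 = Z ⊕ Z/2.
  H_2: rank ker ∂_2 − rank ∂_3 = (18 − 18) − 0 = 0, and there is no ∂_3, so H_2 = 0.

H_0 = Z,  H_1 = Z ⊕ Z/2,  H_2 = 0.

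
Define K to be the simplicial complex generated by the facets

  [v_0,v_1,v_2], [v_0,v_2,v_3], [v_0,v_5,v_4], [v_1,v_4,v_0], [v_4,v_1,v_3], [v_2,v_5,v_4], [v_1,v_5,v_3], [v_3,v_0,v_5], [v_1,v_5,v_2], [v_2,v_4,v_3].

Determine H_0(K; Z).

H_0 ≅ Z.

We work with the vertex ordering v_0 < v_1 < v_2 < v_3 < v_4 < v_5. The simplices of K, each written with vertices in increasing order, are:

  0-simplices (6): [v_0], [v_1], [v_2], [v_3], [v_4], [v_5]
  1-simplices (15): (15 of them)
  2-simplices (10): [v_0,v_1,v_2], [v_0,v_1,v_4], [v_0,v_2,v_3], [v_0,v_3,v_5], [v_0,v_4,v_5], [v_1,v_2,v_5], [v_1,v_3,v_4], [v_1,v_3,v_5], [v_2,v_3,v_4], [v_2,v_4,v_5]

Hence C_0 ≅ Z^6, C_1 ≅ Z^15, C_2 ≅ Z^10.

∂_1: C_1 → C_0 is given by ∂[p,q] = [q] − [p]. For instance
  ∂[v_0,v_1] = [v_1] − [v_0].
The resulting 6×15 matrix has rank 5, and its Smith normal form has invariant factors (1,1,1,1,1).

The boundary map ∂_2: C_2 → C_1 sends each 2-simplex [p,q,r] to [q,r] − [p,r] + [p,q]. For instance
  ∂[v_1,v_3,v_5] = [v_3,v_5] − [v_1,v_5] + [v_1,v_3],
  ∂[v_1,v_3,v_4] = [v_3,v_4] − [v_1,v_4] + [v_1,v_3].
The resulting 15×10 matrix has rank 10, and its Smith normal form has invariant factors (1,1,1,1,1,1,1,1,1,2).

Computing H_k = (kernel of ∂_k) / (image of ∂_{k+1}):

  H_0: rank C_0 − rank ∂_1 = 6 − 5 = 1, and the invariant factors of ∂_1 are all 1, so H_0 ≅ Z.

(K is a triangulation of the real projective plane RP^2.)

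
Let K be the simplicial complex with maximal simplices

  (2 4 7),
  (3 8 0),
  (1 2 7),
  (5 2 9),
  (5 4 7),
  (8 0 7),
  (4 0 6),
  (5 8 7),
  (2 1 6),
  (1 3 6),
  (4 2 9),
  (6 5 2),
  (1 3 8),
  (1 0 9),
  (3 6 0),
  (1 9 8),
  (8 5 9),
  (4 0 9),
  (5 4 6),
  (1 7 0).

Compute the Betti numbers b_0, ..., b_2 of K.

b_0 = 1, b_1 = 1, b_2 = 0.

K has 10 vertices, 30 edges, 20 triangles.
rank ∂_0 = 0, rank ∂_1 = 9 ⇒ b_0 = 10 − 0 − 9 = 1; all invariant factors of ∂_1 are 1 so no torsion. So H_0 = Z.
rank ∂_1 = 9, rank ∂_2 = 20 ⇒ b_1 = 30 − 9 − 20 = 1; ∂_2 has invariant factor(s) [2] giving torsion. So H_1 = Z ⊕ Z_2.
rank ∂_2 = 20, rank ∂_3 = 0 ⇒ b_2 = 20 − 20 − 0 = 0. So H_2 = 0.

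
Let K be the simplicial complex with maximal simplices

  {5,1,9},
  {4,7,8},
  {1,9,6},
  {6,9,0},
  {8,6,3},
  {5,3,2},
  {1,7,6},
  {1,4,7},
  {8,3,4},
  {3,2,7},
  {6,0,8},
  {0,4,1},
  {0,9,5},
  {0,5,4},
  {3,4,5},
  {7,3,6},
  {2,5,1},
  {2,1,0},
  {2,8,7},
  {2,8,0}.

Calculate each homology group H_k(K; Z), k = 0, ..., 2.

H_0 ≅ Z,  H_1 ≅ Z ⊕ Z/2Z,  H_2 = 0.

Fix the vertex order 0 < 1 < 2 < 3 < 4 < 5 < 6 < 7 < 8 < 9 and write every simplex with vertices in increasing order. Then dim K = 2 and the simplices of K are:

  0-simplices (10): [0], [1], [2], [3], [4], [5], [6], [7], [8], [9]
  1-simplices (30): (30 of them)
  2-simplices (20): (20 of them)

so the chain groups are C_0 ≅ Z^10, C_1 ≅ Z^30, C_2 ≅ Z^20.

∂_1: C_1 → C_0 sends each edge [p,q] (with p < q) to q − p.
The 10×30 boundary matrix has rank 9 and Smith normal form diag(1,1,1,1,1,1,1,1,1).

The boundary map ∂_2: C_2 → C_1 sends each 2-simplex [p,q,r] to [q,r] − [p,r] + [p,q]. For instance
  ∂[1,6,9] = [6,9] − [1,9] + [1,6],
  ∂[1,2,5] = [2,5] − [1,5] + [1,2].
The 30×20 boundary matrix has rank 20 and Smith normal form diag(1,1,1,1,1,1,1,1,1,1,1,1,1,1,1,1,1,1,1,2).

Computing H_k = (kernel of ∂_k) / (image of ∂_{k+1}):

  H_0: rank C_0 − rank ∂_1 = 10 − 9 = 1, and the invariant factors of ∂_1 are all 1, so H_0 = Z.
  H_1: rank ker ∂_1 − rank ∂_2 = (30 − 9) − 20 = 1, and ∂_2 has invariant factor 2 > 1, so H_1 = Z ⊕ Z/2Z.
  H_2: rank ker ∂_2 − rank ∂_3 = (20 − 20) − 0 = 0, and there is no ∂_3, so H_2 = 0.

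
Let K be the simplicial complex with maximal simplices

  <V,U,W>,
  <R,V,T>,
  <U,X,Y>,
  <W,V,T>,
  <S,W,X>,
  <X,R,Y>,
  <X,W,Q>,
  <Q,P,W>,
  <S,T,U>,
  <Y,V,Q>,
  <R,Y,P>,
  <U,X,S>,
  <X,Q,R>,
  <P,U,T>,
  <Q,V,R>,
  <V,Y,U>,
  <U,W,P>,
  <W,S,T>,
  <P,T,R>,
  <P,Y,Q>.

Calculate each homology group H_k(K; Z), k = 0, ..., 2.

K has 10 vertices, 30 edges, 20 triangles.
rank ∂_0 = 0, rank ∂_1 = 9 ⇒ b_0 = 10 − 0 − 9 = 1; all invariant factors of ∂_1 are 1 so no torsion. So H_0 ≅ Z.
rank ∂_1 = 9, rank ∂_2 = 20 ⇒ b_1 = 30 − 9 − 20 = 1; ∂_2 has invariant factor(s) [2] giving torsion. So H_1 ≅ Z ⊕ Z/2Z.
rank ∂_2 = 20, rank ∂_3 = 0 ⇒ b_2 = 20 − 20 − 0 = 0. So H_2 ≅ 0.

H_0 = Z,  H_1 = Z ⊕ Z/2Z,  H_2 = 0.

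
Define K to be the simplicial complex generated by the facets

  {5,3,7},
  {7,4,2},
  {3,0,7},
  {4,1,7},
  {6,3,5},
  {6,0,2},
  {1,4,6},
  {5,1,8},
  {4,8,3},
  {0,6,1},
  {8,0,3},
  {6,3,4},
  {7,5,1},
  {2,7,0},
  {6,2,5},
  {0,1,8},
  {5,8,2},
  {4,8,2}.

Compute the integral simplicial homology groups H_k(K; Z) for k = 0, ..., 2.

K has 9 vertices, 27 edges, 18 triangles.
rank ∂_0 = 0, rank ∂_1 = 8 ⇒ b_0 = 9 − 0 − 8 = 1; all invariant factors of ∂_1 are 1 so no torsion. So H_0 = Z.
rank ∂_1 = 8, rank ∂_2 = 17 ⇒ b_1 = 27 − 8 − 17 = 2; all invariant factors of ∂_2 are 1 so no torsion. So H_1 = Z^2.
rank ∂_2 = 17, rank ∂_3 = 0 ⇒ b_2 = 18 − 17 − 0 = 1. So H_2 = Z.

H_0 = Z,  H_1 = Z^2,  H_2 = Z.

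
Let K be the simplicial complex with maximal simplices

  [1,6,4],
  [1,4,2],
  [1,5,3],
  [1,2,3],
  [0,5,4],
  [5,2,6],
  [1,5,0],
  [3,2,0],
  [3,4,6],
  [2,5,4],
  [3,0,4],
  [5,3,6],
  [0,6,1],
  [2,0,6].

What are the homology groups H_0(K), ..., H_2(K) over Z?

Order the vertices as 0 < 1 < 2 < 3 < 4 < 5 < 6. Listing each simplex with vertices in this order, K has dimension 2 with simplices:

  0-simplices (7): [0], [1], [2], [3], [4], [5], [6]
  1-simplices (21): [0,1], [0,2], [0,3], [0,4], [0,5], [0,6], [1,2], [1,3], [1,4], [1,5], [1,6], [2,3], [2,4], [2,5], [2,6], [3,4], [3,5], [3,6], [4,5], [4,6], [5,6]
  2-simplices (14): [0,1,5], [0,1,6], [0,2,3], [0,2,6], [0,3,4], [0,4,5], [1,2,3], [1,2,4], [1,3,5], [1,4,6], [2,4,5], [2,5,6], [3,4,6], [3,5,6]

so the chain groups are C_0 ≅ Z^7, C_1 ≅ Z^21, C_2 ≅ Z^14.

The boundary map ∂_1: C_1 → C_0 maps an edge to its endpoints' difference, ∂[p,q] = q − p.
As a 7×21 matrix over Z this has rank 6, with invariant factors (1,1,1,1,1,1).

The boundary map ∂_2: C_2 → C_1 maps a triangle to the signed sum of its edges. For instance
  ∂[0,1,5] = [1,5] − [0,5] + [0,1],
  ∂[0,3,4] = [3,4] − [0,4] + [0,3].
The resulting 21×14 matrix has rank 13, and its Smith normal form has invariant factors (1,1,1,1,1,1,1,1,1,1,1,1,1).

Now H_k = ker ∂_k / im ∂_{k+1}, so:

  H_0: rank C_0 − rank ∂_1 = 7 − 6 = 1, and the invariant factors of ∂_1 are all 1, so H_0 ≅ Z.
  H_1: rank ker ∂_1 − rank ∂_2 = (21 − 6) − 13 = 2, and the invariant factors of ∂_2 are all 1, so H_1 ≅ Z^2.
  H_2: rank ker ∂_2 − rank ∂_3 = (14 − 13) − 0 = 1, and there is no ∂_3, so H_2 ≅ Z.

As a check, the Euler characteristic is 7 − 21 + 14 = 0, which agrees with 1 − 2 + 1 = 0.

H_0 ≅ Z,  H_1 ≅ Z^2,  H_2 ≅ Z.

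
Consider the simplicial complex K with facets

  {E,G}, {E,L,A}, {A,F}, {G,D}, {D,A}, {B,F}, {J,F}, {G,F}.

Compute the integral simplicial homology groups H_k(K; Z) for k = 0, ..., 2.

Fix the vertex order A < B < D < E < F < G < J < L and write every simplex with vertices in increasing order. Then dim K = 2 and the simplices of K are:

  0-simplices (8): A, B, D, E, F, G, J, L
  1-simplices (10): AD, AE, AF, AL, BF, DG, EG, EL, FG, FJ
  2-simplices (1): AEL

giving chain groups C_0 ≅ Z^8, C_1 ≅ Z^10, C_2 ≅ Z^1.

∂_1: C_1 → C_0 maps an edge to its endpoints' difference, ∂[p,q] = q − p.
As a 8×10 matrix over Z this has rank 7, with invariant factors (1,1,1,1,1,1,1).

The boundary map ∂_2: C_2 → C_1 sends each 2-simplex [p,q,r] to [q,r] − [p,r] + [p,q]. For instance
  ∂AEL = EL − AL + AE.
The 10×1 boundary matrix has rank 1 and Smith normal form diag(1).

Computing H_k = (kernel of ∂_k) / (image of ∂_{k+1}):

  H_0: rank C_0 − rank ∂_1 = 8 − 7 = 1, and the invariant factors of ∂_1 are all 1, so H_0 = Z.
  H_1: rank ker ∂_1 − rank ∂_2 = (10 − 7) − 1 = 2, and the invariant factors of ∂_2 are all 1, so H_1 = Z^2.
  H_2: rank ker ∂_2 − rank ∂_3 = (1 − 1) − 0 = 0, and there is no ∂_3, so H_2 = 0.

As a check, the Euler characteristic is 8 − 10 + 1 = -1, which agrees with 1 − 2 + 0 = -1.

H_0 ≅ Z,  H_1 ≅ Z^2,  H_2 = 0.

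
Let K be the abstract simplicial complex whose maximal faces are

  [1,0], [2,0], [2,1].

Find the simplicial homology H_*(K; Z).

H_0 ≅ Z,  H_1 ≅ Z.

Order the vertices as 0 < 1 < 2. Listing each simplex with vertices in this order, K has dimension 1 with simplices:

  0-simplices (3): [0], [1], [2]
  1-simplices (3): [0,1], [0,2], [1,2]

Hence C_0 ≅ Z^3, C_1 ≅ Z^3.

∂_1: C_1 → C_0 is given by ∂[p,q] = [q] − [p]. For instance
  ∂[1,2] = [2] − [1].
The resulting 3×3 matrix has rank 2, and its Smith normal form has invariant factors (1,1).

Reading off H_k = ker ∂_k / im ∂_{k+1}:

  H_0: rank C_0 − rank ∂_1 = 3 − 2 = 1, and the invariant factors of ∂_1 are all 1, so H_0 ≅ Z.
  H_1: rank ker ∂_1 − rank ∂_2 = (3 − 2) − 0 = 1, and there is no ∂_2, so H_1 ≅ Z.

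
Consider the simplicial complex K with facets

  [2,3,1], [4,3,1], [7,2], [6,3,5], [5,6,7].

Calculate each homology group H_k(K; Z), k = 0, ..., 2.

H_0 ≅ Z,  H_1 ≅ Z,  H_2 = 0.

Order the vertices as 1 < 2 < 3 < 4 < 5 < 6 < 7. Listing each simplex with vertices in this order, K has dimension 2 with simplices:

  0-simplices (7): [1], [2], [3], [4], [5], [6], [7]
  1-simplices (11): [1,2], [1,3], [1,4], [2,3], [2,7], [3,4], [3,5], [3,6], [5,6], [5,7], [6,7]
  2-simplices (4): [1,2,3], [1,3,4], [3,5,6], [5,6,7]

Hence C_0 ≅ Z^7, C_1 ≅ Z^11, C_2 ≅ Z^4.

∂_1: C_1 → C_0 maps an edge to its endpoints' difference, ∂[p,q] = q − p.
The 7×11 boundary matrix has rank 6 and Smith normal form diag(1,1,1,1,1,1).

The boundary map ∂_2: C_2 → C_1 maps a triangle to the signed sum of its edges. For instance
  ∂[1,3,4] = [3,4] − [1,4] + [1,3],
  ∂[3,5,6] = [5,6] − [3,6] + [3,5].
As a 11×4 matrix over Z this has rank 4, with invariant factors (1,1,1,1).

Now H_k = ker ∂_k / im ∂_{k+1}, so:

  H_0: rank C_0 − rank ∂_1 = 7 − 6 = 1, and the invariant factors of ∂_1 are all 1, so H_0 ≅ Z.
  H_1: rank ker ∂_1 − rank ∂_2 = (11 − 6) − 4 = 1, and the invariant factors of ∂_2 are all 1, so H_1 ≅ Z.
  H_2: rank ker ∂_2 − rank ∂_3 = (4 − 4) − 0 = 0, and there is no ∂_3, so H_2 ≅ 0.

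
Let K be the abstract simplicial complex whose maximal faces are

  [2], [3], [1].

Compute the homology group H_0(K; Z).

We work with the vertex ordering 1 < 2 < 3. The simplices of K, each written with vertices in increasing order, are:

  0-simplices (3): [1], [2], [3]

so the chain groups are C_0 ≅ Z^3.

Reading off H_k = ker ∂_k / im ∂_{k+1}:

  H_0: rank C_0 − rank ∂_1 = 3 − 0 = 3, and there is no ∂_1, so H_0 ≅ Z^3.

(K is a triangulation of a set of 3 points.)

H_0 ≅ Z^3.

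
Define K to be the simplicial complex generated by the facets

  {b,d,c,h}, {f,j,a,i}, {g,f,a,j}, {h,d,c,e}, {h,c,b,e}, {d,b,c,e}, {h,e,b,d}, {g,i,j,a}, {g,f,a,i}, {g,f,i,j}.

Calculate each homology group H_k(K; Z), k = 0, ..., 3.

H_0 = Z^2,  H_1 = 0,  H_2 = 0,  H_3 = Z^2.

K has 10 vertices, 20 edges, 20 triangles, 10 3-simplices.
rank ∂_0 = 0, rank ∂_1 = 8 ⇒ b_0 = 10 − 0 − 8 = 2; all invariant factors of ∂_1 are 1 so no torsion. So H_0 ≅ Z^2.
rank ∂_1 = 8, rank ∂_2 = 12 ⇒ b_1 = 20 − 8 − 12 = 0; all invariant factors of ∂_2 are 1 so no torsion. So H_1 ≅ 0.
rank ∂_2 = 12, rank ∂_3 = 8 ⇒ b_2 = 20 − 12 − 8 = 0; all invariant factors of ∂_3 are 1 so no torsion. So H_2 ≅ 0.
rank ∂_3 = 8, rank ∂_4 = 0 ⇒ b_3 = 10 − 8 − 0 = 2. So H_3 ≅ Z^2.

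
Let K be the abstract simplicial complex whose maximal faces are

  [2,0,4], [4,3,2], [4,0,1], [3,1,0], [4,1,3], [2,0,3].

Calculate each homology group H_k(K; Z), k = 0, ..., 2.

Fix the vertex order 0 < 1 < 2 < 3 < 4 and write every simplex with vertices in increasing order. Then dim K = 2 and the simplices of K are:

  0-simplices (5): [0], [1], [2], [3], [4]
  1-simplices (9): [0,1], [0,2], [0,3], [0,4], [1,3], [1,4], [2,3], [2,4], [3,4]
  2-simplices (6): [0,1,3], [0,1,4], [0,2,3], [0,2,4], [1,3,4], [2,3,4]

so the chain groups are C_0 ≅ Z^5, C_1 ≅ Z^9, C_2 ≅ Z^6.

The boundary map ∂_1: C_1 → C_0 is given by ∂[p,q] = [q] − [p].
The resulting 5×9 matrix has rank 4, and its Smith normal form has invariant factors (1,1,1,1).

∂_2: C_2 → C_1 maps a triangle to the signed sum of its edges. For instance
  ∂[0,2,3] = [2,3] − [0,3] + [0,2],
  ∂[0,1,4] = [1,4] − [0,4] + [0,1].
The resulting 9×6 matrix has rank 5, and its Smith normal form has invariant factors (1,1,1,1,1).

From H_k ≅ ker(∂_k) / im(∂_{k+1}) we obtain:

  H_0: rank C_0 − rank ∂_1 = 5 − 4 = 1, and the invariant factors of ∂_1 are all 1, so H_0 ≅ Z.
  H_1: rank ker ∂_1 − rank ∂_2 = (9 − 4) − 5 = 0, and the invariant factors of ∂_2 are all 1, so H_1 ≅ 0.
  H_2: rank ker ∂_2 − rank ∂_3 = (6 − 5) − 0 = 1, and there is no ∂_3, so H_2 ≅ Z.

H_0 ≅ Z,  H_1 = 0,  H_2 ≅ Z.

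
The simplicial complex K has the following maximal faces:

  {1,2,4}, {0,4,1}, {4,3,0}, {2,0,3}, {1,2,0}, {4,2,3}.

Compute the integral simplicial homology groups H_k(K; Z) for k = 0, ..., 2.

Take the total order 0 < 1 < 2 < 3 < 4 on the vertex set. Then K (dimension 2) consists of the simplices:

  0-simplices (5): [0], [1], [2], [3], [4]
  1-simplices (9): [0,1], [0,2], [0,3], [0,4], [1,2], [1,4], [2,3], [2,4], [3,4]
  2-simplices (6): [0,1,2], [0,1,4], [0,2,3], [0,3,4], [1,2,4], [2,3,4]

Hence C_0 ≅ Z^5, C_1 ≅ Z^9, C_2 ≅ Z^6.

The boundary map ∂_1: C_1 → C_0 sends each edge [p,q] (with p < q) to q − p. For instance
  ∂[2,3] = [3] − [2].
The 5×9 boundary matrix has rank 4 and Smith normal form diag(1,1,1,1).

Boundary ∂_2: C_2 → C_1 acts by ∂[p,q,r] = [q,r] − [p,r] + [p,q]. For instance
  ∂[2,3,4] = [3,4] − [2,4] + [2,3],
  ∂[0,1,2] = [1,2] − [0,2] + [0,1].
As a 9×6 matrix over Z this has rank 5, with invariant factors (1,1,1,1,1).

From H_k ≅ ker(∂_k) / im(∂_{k+1}) we obtain:

  H_0: rank C_0 − rank ∂_1 = 5 − 4 = 1, and the invariant factors of ∂_1 are all 1, so H_0 = Z.
  H_1: rank ker ∂_1 − rank ∂_2 = (9 − 4) − 5 = 0, and the invariant factors of ∂_2 are all 1, so H_1 = 0.
  H_2: rank ker ∂_2 − rank ∂_3 = (6 − 5) − 0 = 1, and there is no ∂_3, so H_2 = Z.

H_0 = Z,  H_1 = 0,  H_2 = Z.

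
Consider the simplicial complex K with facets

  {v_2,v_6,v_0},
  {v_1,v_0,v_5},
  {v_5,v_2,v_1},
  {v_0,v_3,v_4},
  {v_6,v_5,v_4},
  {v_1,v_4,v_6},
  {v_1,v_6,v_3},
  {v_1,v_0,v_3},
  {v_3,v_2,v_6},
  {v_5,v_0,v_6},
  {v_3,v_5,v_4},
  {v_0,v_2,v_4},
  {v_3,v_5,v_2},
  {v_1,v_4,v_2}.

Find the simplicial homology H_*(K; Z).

H_0 = Z,  H_1 = Z^2,  H_2 = Z.

Take the total order v_0 < v_1 < v_2 < v_3 < v_4 < v_5 < v_6 on the vertex set. Then K (dimension 2) consists of the simplices:

  0-simplices (7): [v_0], [v_1], [v_2], [v_3], [v_4], [v_5], [v_6]
  1-simplices (21): (21 of them)
  2-simplices (14): (14 of them)

so the chain groups are C_0 ≅ Z^7, C_1 ≅ Z^21, C_2 ≅ Z^14.

The boundary map ∂_1: C_1 → C_0 sends each edge [p,q] (with p < q) to q − p.
The resulting 7×21 matrix has rank 6, and its Smith normal form has invariant factors (1,1,1,1,1,1).

∂_2: C_2 → C_1 sends each 2-simplex [p,q,r] to [q,r] − [p,r] + [p,q]. For instance
  ∂[v_3,v_4,v_5] = [v_4,v_5] − [v_3,v_5] + [v_3,v_4],
  ∂[v_0,v_2,v_4] = [v_2,v_4] − [v_0,v_4] + [v_0,v_2].
This gives a 21×14 integer matrix of rank 13; reducing to Smith normal form yields diagonal entries (1,1,1,1,1,1,1,1,1,1,1,1,1).

Computing H_k = (kernel of ∂_k) / (image of ∂_{k+1}):

  H_0: rank C_0 − rank ∂_1 = 7 − 6 = 1, and the invariant factors of ∂_1 are all 1, so H_0 = Z.
  H_1: rank ker ∂_1 − rank ∂_2 = (21 − 6) − 13 = 2, and the invariant factors of ∂_2 are all 1, so H_1 = Z^2.
  H_2: rank ker ∂_2 − rank ∂_3 = (14 − 13) − 0 = 1, and there is no ∂_3, so H_2 = Z.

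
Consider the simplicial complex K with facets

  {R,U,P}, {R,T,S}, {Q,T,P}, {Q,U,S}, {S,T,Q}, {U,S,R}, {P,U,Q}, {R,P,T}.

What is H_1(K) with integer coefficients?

K has 6 vertices, 12 edges, 8 triangles.
rank ∂_1 = 5, rank ∂_2 = 7 ⇒ b_1 = 12 − 5 − 7 = 0; all invariant factors of ∂_2 are 1 so no torsion. So H_1 ≅ 0.

H_1 = 0.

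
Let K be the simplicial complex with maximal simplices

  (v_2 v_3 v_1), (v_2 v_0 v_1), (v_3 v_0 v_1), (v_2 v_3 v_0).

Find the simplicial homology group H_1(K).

H_1 = 0.

Fix the vertex order v_0 < v_1 < v_2 < v_3 and write every simplex with vertices in increasing order. Then dim K = 2 and the simplices of K are:

  0-simplices (4): [v_0], [v_1], [v_2], [v_3]
  1-simplices (6): [v_0,v_1], [v_0,v_2], [v_0,v_3], [v_1,v_2], [v_1,v_3], [v_2,v_3]
  2-simplices (4): [v_0,v_1,v_2], [v_0,v_1,v_3], [v_0,v_2,v_3], [v_1,v_2,v_3]

so the chain groups are C_0 ≅ Z^4, C_1 ≅ Z^6, C_2 ≅ Z^4.

Boundary ∂_1: C_1 → C_0 sends each edge [p,q] (with p < q) to q − p.
The resulting 4×6 matrix has rank 3, and its Smith normal form has invariant factors (1,1,1).

The boundary map ∂_2: C_2 → C_1 acts by ∂[p,q,r] = [q,r] − [p,r] + [p,q]. For instance
  ∂[v_0,v_2,v_3] = [v_2,v_3] − [v_0,v_3] + [v_0,v_2],
  ∂[v_0,v_1,v_2] = [v_1,v_2] − [v_0,v_2] + [v_0,v_1].
This gives a 6×4 integer matrix of rank 3; reducing to Smith normal form yields diagonal entries (1,1,1).

From H_k ≅ ker(∂_k) / im(∂_{k+1}) we obtain:

  H_1: rank ker ∂_1 − rank ∂_2 = (6 − 3) − 3 = 0, and the invariant factors of ∂_2 are all 1, so H_1 ≅ 0.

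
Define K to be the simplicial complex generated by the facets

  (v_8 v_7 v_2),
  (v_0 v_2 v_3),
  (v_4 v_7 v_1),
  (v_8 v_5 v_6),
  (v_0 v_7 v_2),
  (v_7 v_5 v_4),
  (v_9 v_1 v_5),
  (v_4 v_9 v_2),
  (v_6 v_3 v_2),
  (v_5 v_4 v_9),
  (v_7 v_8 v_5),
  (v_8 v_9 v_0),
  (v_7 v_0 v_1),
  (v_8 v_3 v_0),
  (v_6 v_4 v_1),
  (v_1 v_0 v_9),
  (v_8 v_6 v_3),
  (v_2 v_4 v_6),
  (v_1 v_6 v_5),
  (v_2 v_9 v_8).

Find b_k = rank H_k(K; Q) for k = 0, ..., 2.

We work with the vertex ordering v_0 < v_1 < v_2 < v_3 < v_4 < v_5 < v_6 < v_7 < v_8 < v_9. The simplices of K, each written with vertices in increasing order, are:

  0-simplices (10): [v_0], [v_1], [v_2], [v_3], [v_4], [v_5], [v_6], [v_7], [v_8], [v_9]
  1-simplices (30): (30 of them)
  2-simplices (20): (20 of them)

so the chain groups are C_0 ≅ Z^10, C_1 ≅ Z^30, C_2 ≅ Z^20.

The boundary map ∂_1: C_1 → C_0 maps an edge to its endpoints' difference, ∂[p,q] = q − p.
The 10×30 boundary matrix has rank 9 and Smith normal form diag(1,1,1,1,1,1,1,1,1).

The boundary map ∂_2: C_2 → C_1 acts by ∂[p,q,r] = [q,r] − [p,r] + [p,q]. For instance
  ∂[v_5,v_7,v_8] = [v_7,v_8] − [v_5,v_8] + [v_5,v_7],
  ∂[v_1,v_4,v_6] = [v_4,v_6] − [v_1,v_6] + [v_1,v_4].
The 30×20 boundary matrix has rank 20 and Smith normal form diag(1,1,1,1,1,1,1,1,1,1,1,1,1,1,1,1,1,1,1,2).

Computing H_k = (kernel of ∂_k) / (image of ∂_{k+1}):

  H_0: rank C_0 − rank ∂_1 = 10 − 9 = 1, and the invariant factors of ∂_1 are all 1, so H_0 ≅ Z.
  H_1: rank ker ∂_1 − rank ∂_2 = (30 − 9) − 20 = 1, and ∂_2 has invariant factor 2 > 1, so H_1 ≅ Z ⊕ Z_2.
  H_2: rank ker ∂_2 − rank ∂_3 = (20 − 20) − 0 = 0, and there is no ∂_3, so H_2 ≅ 0.

As a check, the Euler characteristic is 10 − 30 + 20 = 0, which agrees with 1 − 1 + 0 = 0.

Hence the Betti numbers are b_0 = 1, b_1 = 1, b_2 = 0.

b_0 = 1, b_1 = 1, b_2 = 0.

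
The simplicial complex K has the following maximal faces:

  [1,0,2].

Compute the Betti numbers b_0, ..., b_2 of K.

b_0 = 1, b_1 = 0, b_2 = 0.

Order the vertices as 0 < 1 < 2. Listing each simplex with vertices in this order, K has dimension 2 with simplices:

  0-simplices (3): [0], [1], [2]
  1-simplices (3): [0,1], [0,2], [1,2]
  2-simplices (1): [0,1,2]

so the chain groups are C_0 ≅ Z^3, C_1 ≅ Z^3, C_2 ≅ Z^1.

The boundary map ∂_1: C_1 → C_0 is given by ∂[p,q] = [q] − [p]. For instance
  ∂[0,2] = [2] − [0].
The resulting 3×3 matrix has rank 2, and its Smith normal form has invariant factors (1,1).

Boundary ∂_2: C_2 → C_1 sends each 2-simplex [p,q,r] to [q,r] − [p,r] + [p,q]. For instance
  ∂[0,1,2] = [1,2] − [0,2] + [0,1].
The resulting 3×1 matrix has rank 1, and its Smith normal form has invariant factors (1).

Now H_k = ker ∂_k / im ∂_{k+1}, so:

  H_0: rank C_0 − rank ∂_1 = 3 − 2 = 1, and the invariant factors of ∂_1 are all 1, so H_0 = Z.
  H_1: rank ker ∂_1 − rank ∂_2 = (3 − 2) − 1 = 0, and the invariant factors of ∂_2 are all 1, so H_1 = 0.
  H_2: rank ker ∂_2 − rank ∂_3 = (1 − 1) − 0 = 0, and there is no ∂_3, so H_2 = 0.

(K is a triangulation of the 2-simplex.)

Hence the Betti numbers are b_0 = 1, b_1 = 0, b_2 = 0.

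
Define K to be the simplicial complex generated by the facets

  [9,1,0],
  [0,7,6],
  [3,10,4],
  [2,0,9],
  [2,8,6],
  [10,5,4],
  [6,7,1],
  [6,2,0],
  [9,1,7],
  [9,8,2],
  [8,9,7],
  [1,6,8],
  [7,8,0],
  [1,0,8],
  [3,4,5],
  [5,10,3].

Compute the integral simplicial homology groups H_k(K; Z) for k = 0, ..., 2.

H_0 ≅ Z^2,  H_1 ≅ Z/2Z,  H_2 ≅ Z.

Take the total order 0 < 1 < 2 < 3 < 4 < 5 < 6 < 7 < 8 < 9 < 10 on the vertex set. Then K (dimension 2) consists of the simplices:

  0-simplices (11): [0], [1], [2], [3], [4], [5], [6], [7], [8], [9], [10]
  1-simplices (24): (24 of them)
  2-simplices (16): [0,1,8], [0,1,9], [0,2,6], [0,2,9], [0,6,7], [0,7,8], [1,6,7], [1,6,8], [1,7,9], [2,6,8], [2,8,9], [3,4,5], [3,4,10], [3,5,10], [4,5,10], [7,8,9]

so the chain groups are C_0 ≅ Z^11, C_1 ≅ Z^24, C_2 ≅ Z^16.

The boundary map ∂_1: C_1 → C_0 sends each edge [p,q] (with p < q) to q − p. For instance
  ∂[0,6] = [6] − [0].
The resulting 11×24 matrix has rank 9, and its Smith normal form has invariant factors (1,1,1,1,1,1,1,1,1).

The boundary map ∂_2: C_2 → C_1 sends each 2-simplex [p,q,r] to [q,r] − [p,r] + [p,q]. For instance
  ∂[0,2,6] = [2,6] − [0,6] + [0,2],
  ∂[3,4,10] = [4,10] − [3,10] + [3,4].
The 24×16 boundary matrix has rank 15 and Smith normal form diag(1,1,1,1,1,1,1,1,1,1,1,1,1,1,2).

Reading off H_k = ker ∂_k / im ∂_{k+1}:

  H_0: rank C_0 − rank ∂_1 = 11 − 9 = 2, and the invariant factors of ∂_1 are all 1, so H_0 ≅ Z^2.
  H_1: rank ker ∂_1 − rank ∂_2 = (24 − 9) − 15 = 0, and ∂_2 has invariant factor 2 > 1, so H_1 ≅ Z/2Z.
  H_2: rank ker ∂_2 − rank ∂_3 = (16 − 15) − 0 = 1, and there is no ∂_3, so H_2 ≅ Z.

As a check, the Euler characteristic is 11 − 24 + 16 = 3, which agrees with 2 − 0 + 1 = 3.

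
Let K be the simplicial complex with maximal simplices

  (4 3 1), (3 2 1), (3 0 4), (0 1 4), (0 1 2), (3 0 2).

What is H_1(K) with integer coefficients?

We work with the vertex ordering 0 < 1 < 2 < 3 < 4. The simplices of K, each written with vertices in increasing order, are:

  0-simplices (5): [0], [1], [2], [3], [4]
  1-simplices (9): [0,1], [0,2], [0,3], [0,4], [1,2], [1,3], [1,4], [2,3], [3,4]
  2-simplices (6): [0,1,2], [0,1,4], [0,2,3], [0,3,4], [1,2,3], [1,3,4]

Hence C_0 ≅ Z^5, C_1 ≅ Z^9, C_2 ≅ Z^6.

The boundary map ∂_1: C_1 → C_0 maps an edge to its endpoints' difference, ∂[p,q] = q − p.
As a 5×9 matrix over Z this has rank 4, with invariant factors (1,1,1,1).

The boundary map ∂_2: C_2 → C_1 acts by ∂[p,q,r] = [q,r] − [p,r] + [p,q]. For instance
  ∂[0,2,3] = [2,3] − [0,3] + [0,2],
  ∂[1,3,4] = [3,4] − [1,4] + [1,3].
The resulting 9×6 matrix has rank 5, and its Smith normal form has invariant factors (1,1,1,1,1).

From H_k ≅ ker(∂_k) / im(∂_{k+1}) we obtain:

  H_1: rank ker ∂_1 − rank ∂_2 = (9 − 4) − 5 = 0, and the invariant factors of ∂_2 are all 1, so H_1 ≅ 0.

(K is a triangulation of the 2-sphere S^2.)

H_1 ≅ 0.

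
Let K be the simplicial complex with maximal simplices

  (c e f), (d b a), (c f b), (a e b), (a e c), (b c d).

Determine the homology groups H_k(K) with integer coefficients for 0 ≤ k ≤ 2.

H_0 ≅ Z,  H_1 ≅ Z,  H_2 = 0.

Take the total order a < b < c < d < e < f on the vertex set. Then K (dimension 2) consists of the simplices:

  0-simplices (6): a, b, c, d, e, f
  1-simplices (12): ab, ac, ad, ae, bc, bd, be, bf, cd, ce, cf, ef
  2-simplices (6): abd, abe, ace, bcd, bcf, cef

Hence C_0 ≅ Z^6, C_1 ≅ Z^12, C_2 ≅ Z^6.

∂_1: C_1 → C_0 sends each edge [p,q] (with p < q) to q − p. For instance
  ∂bc = c − b.
The resulting 6×12 matrix has rank 5, and its Smith normal form has invariant factors (1,1,1,1,1).

∂_2: C_2 → C_1 acts by ∂[p,q,r] = [q,r] − [p,r] + [p,q]. For instance
  ∂ace = ce − ae + ac,
  ∂cef = ef − cf + ce.
As a 12×6 matrix over Z this has rank 6, with invariant factors (1,1,1,1,1,1).

Now H_k = ker ∂_k / im ∂_{k+1}, so:

  H_0: rank C_0 − rank ∂_1 = 6 − 5 = 1, and the invariant factors of ∂_1 are all 1, so H_0 ≅ Z.
  H_1: rank ker ∂_1 − rank ∂_2 = (12 − 5) − 6 = 1, and the invariant factors of ∂_2 are all 1, so H_1 ≅ Z.
  H_2: rank ker ∂_2 − rank ∂_3 = (6 − 6) − 0 = 0, and there is no ∂_3, so H_2 ≅ 0.

As a check, the Euler characteristic is 6 − 12 + 6 = 0, which agrees with 1 − 1 + 0 = 0.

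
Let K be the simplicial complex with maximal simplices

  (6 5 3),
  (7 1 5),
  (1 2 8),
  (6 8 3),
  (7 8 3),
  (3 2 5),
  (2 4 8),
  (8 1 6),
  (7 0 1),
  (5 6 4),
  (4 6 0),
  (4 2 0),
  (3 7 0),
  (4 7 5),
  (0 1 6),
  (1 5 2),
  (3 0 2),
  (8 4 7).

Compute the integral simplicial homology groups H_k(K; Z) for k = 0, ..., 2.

H_0 = Z,  H_1 = Z^2,  H_2 = Z.

K has 9 vertices, 27 edges, 18 triangles.
rank ∂_0 = 0, rank ∂_1 = 8 ⇒ b_0 = 9 − 0 − 8 = 1; all invariant factors of ∂_1 are 1 so no torsion. So H_0 = Z.
rank ∂_1 = 8, rank ∂_2 = 17 ⇒ b_1 = 27 − 8 − 17 = 2; all invariant factors of ∂_2 are 1 so no torsion. So H_1 = Z^2.
rank ∂_2 = 17, rank ∂_3 = 0 ⇒ b_2 = 18 − 17 − 0 = 1. So H_2 = Z.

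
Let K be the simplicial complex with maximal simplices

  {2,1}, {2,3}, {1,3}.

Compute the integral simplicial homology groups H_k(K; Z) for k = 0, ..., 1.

H_0 ≅ Z,  H_1 ≅ Z.

K has 3 vertices, 3 edges.
rank ∂_0 = 0, rank ∂_1 = 2 ⇒ b_0 = 3 − 0 − 2 = 1; all invariant factors of ∂_1 are 1 so no torsion. So H_0 = Z.
rank ∂_1 = 2, rank ∂_2 = 0 ⇒ b_1 = 3 − 2 − 0 = 1. So H_1 = Z.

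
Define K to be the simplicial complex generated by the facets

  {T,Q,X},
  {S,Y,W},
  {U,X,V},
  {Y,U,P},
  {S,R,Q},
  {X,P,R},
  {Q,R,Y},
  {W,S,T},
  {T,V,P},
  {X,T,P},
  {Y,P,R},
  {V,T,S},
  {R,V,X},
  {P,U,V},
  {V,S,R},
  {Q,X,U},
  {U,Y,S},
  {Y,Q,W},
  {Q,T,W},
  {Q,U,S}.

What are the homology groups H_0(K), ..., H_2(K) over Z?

H_0 ≅ Z,  H_1 ≅ Z × Z/2,  H_2 = 0.

Take the total order P < Q < R < S < T < U < V < W < X < Y on the vertex set. Then K (dimension 2) consists of the simplices:

  0-simplices (10): P, Q, R, S, T, U, V, W, X, Y
  1-simplices (30): PR, PT, PU, PV, PX, PY, QR, QS, QT, QU, QW, QX, QY, RS, RV, RX, RY, ST, SU, SV, SW, SY, TV, TW, TX, UV, UX, UY, VX, WY
  2-simplices (20): PRX, PRY, PTV, PTX, PUV, PUY, QRS, QRY, QSU, QTW, QTX, QUX, QWY, RSV, RVX, STV, STW, SUY, SWY, UVX

so the chain groups are C_0 ≅ Z^10, C_1 ≅ Z^30, C_2 ≅ Z^20.

The boundary map ∂_1: C_1 → C_0 sends each edge [p,q] (with p < q) to q − p.
The 10×30 boundary matrix has rank 9 and Smith normal form diag(1,1,1,1,1,1,1,1,1).

Boundary ∂_2: C_2 → C_1 sends each 2-simplex [p,q,r] to [q,r] − [p,r] + [p,q]. For instance
  ∂UVX = VX − UX + UV,
  ∂RVX = VX − RX + RV.
This gives a 30×20 integer matrix of rank 20; reducing to Smith normal form yields diagonal entries (1,1,1,1,1,1,1,1,1,1,1,1,1,1,1,1,1,1,1,2).

From H_k ≅ ker(∂_k) / im(∂_{k+1}) we obtain:

  H_0: rank C_0 − rank ∂_1 = 10 − 9 = 1, and the invariant factors of ∂_1 are all 1, so H_0 ≅ Z.
  H_1: rank ker ∂_1 − rank ∂_2 = (30 − 9) − 20 = 1, and ∂_2 has invariant factor 2 > 1, so H_1 ≅ Z × Z/2.
  H_2: rank ker ∂_2 − rank ∂_3 = (20 − 20) − 0 = 0, and there is no ∂_3, so H_2 ≅ 0.

As a check, the Euler characteristic is 10 − 30 + 20 = 0, which agrees with 1 − 1 + 0 = 0.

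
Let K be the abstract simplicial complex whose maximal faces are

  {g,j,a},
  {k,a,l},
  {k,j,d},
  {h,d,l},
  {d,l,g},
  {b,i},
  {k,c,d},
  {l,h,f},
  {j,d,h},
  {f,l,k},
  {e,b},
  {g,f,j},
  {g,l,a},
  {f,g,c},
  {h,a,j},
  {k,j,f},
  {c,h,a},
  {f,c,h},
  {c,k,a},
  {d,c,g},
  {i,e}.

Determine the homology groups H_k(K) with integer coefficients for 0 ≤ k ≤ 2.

Order the vertices as a < b < c < d < e < f < g < h < i < j < k < l. Listing each simplex with vertices in this order, K has dimension 2 with simplices:

  0-simplices (12): a, b, c, d, e, f, g, h, i, j, k, l
  1-simplices (30): ac, ag, ah, aj, ak, al, be, bi, cd, cf, cg, ch, ck, dg, dh, dj, dk, dl, ei, fg, fh, fj, fk, fl, gj, gl, hj, hl, jk, kl
  2-simplices (18): ach, ack, agj, agl, ahj, akl, cdg, cdk, cfg, cfh, dgl, dhj, dhl, djk, fgj, fhl, fjk, fkl

giving chain groups C_0 ≅ Z^12, C_1 ≅ Z^30, C_2 ≅ Z^18.

The boundary map ∂_1: C_1 → C_0 is given by ∂[p,q] = [q] − [p].
As a 12×30 matrix over Z this has rank 10, with invariant factors (1,1,1,1,1,1,1,1,1,1).

∂_2: C_2 → C_1 acts by ∂[p,q,r] = [q,r] − [p,r] + [p,q]. For instance
  ∂cdg = dg − cg + cd,
  ∂fkl = kl − fl + fk.
The 30×18 boundary matrix has rank 17 and Smith normal form diag(1,1,1,1,1,1,1,1,1,1,1,1,1,1,1,1,1).

Reading off H_k = ker ∂_k / im ∂_{k+1}:

  H_0: rank C_0 − rank ∂_1 = 12 − 10 = 2, and the invariant factors of ∂_1 are all 1, so H_0 ≅ Z^2.
  H_1: rank ker ∂_1 − rank ∂_2 = (30 − 10) − 17 = 3, and the invariant factors of ∂_2 are all 1, so H_1 ≅ Z^3.
  H_2: rank ker ∂_2 − rank ∂_3 = (18 − 17) − 0 = 1, and there is no ∂_3, so H_2 ≅ Z.

As a check, the Euler characteristic is 12 − 30 + 18 = 0, which agrees with 2 − 3 + 1 = 0.

H_0 ≅ Z^2,  H_1 ≅ Z^3,  H_2 ≅ Z.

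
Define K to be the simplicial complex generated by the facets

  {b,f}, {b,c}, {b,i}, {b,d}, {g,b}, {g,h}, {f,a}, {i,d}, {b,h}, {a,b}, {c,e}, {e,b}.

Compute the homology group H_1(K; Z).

H_1 = Z^4.

We work with the vertex ordering a < b < c < d < e < f < g < h < i. The simplices of K, each written with vertices in increasing order, are:

  0-simplices (9): a, b, c, d, e, f, g, h, i
  1-simplices (12): ab, af, bc, bd, be, bf, bg, bh, bi, ce, di, gh

giving chain groups C_0 ≅ Z^9, C_1 ≅ Z^12.

The boundary map ∂_1: C_1 → C_0 sends each edge [p,q] (with p < q) to q − p. For instance
  ∂bd = d − b.
As a 9×12 matrix over Z this has rank 8, with invariant factors (1,1,1,1,1,1,1,1).

From H_k ≅ ker(∂_k) / im(∂_{k+1}) we obtain:

  H_1: rank ker ∂_1 − rank ∂_2 = (12 − 8) − 0 = 4, and there is no ∂_2, so H_1 ≅ Z^4.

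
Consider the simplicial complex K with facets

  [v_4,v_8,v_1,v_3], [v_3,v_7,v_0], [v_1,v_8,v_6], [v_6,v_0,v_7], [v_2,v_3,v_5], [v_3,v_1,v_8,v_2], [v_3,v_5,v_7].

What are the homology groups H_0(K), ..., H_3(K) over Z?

H_0 = Z,  H_1 = Z,  H_2 = 0,  H_3 = 0.

Take the total order v_0 < v_1 < v_2 < v_3 < v_4 < v_5 < v_6 < v_7 < v_8 on the vertex set. Then K (dimension 3) consists of the simplices:

  0-simplices (9): [v_0], [v_1], [v_2], [v_3], [v_4], [v_5], [v_6], [v_7], [v_8]
  1-simplices (19): (19 of them)
  2-simplices (12): (12 of them)
  3-simplices (2): [v_1,v_2,v_3,v_8], [v_1,v_3,v_4,v_8]

so the chain groups are C_0 ≅ Z^9, C_1 ≅ Z^19, C_2 ≅ Z^12, C_3 ≅ Z^2.

The boundary map ∂_1: C_1 → C_0 is given by ∂[p,q] = [q] − [p]. For instance
  ∂[v_1,v_6] = [v_6] − [v_1].
The 9×19 boundary matrix has rank 8 and Smith normal form diag(1,1,1,1,1,1,1,1).

The boundary map ∂_2: C_2 → C_1 maps a triangle to the signed sum of its edges. For instance
  ∂[v_3,v_5,v_7] = [v_5,v_7] − [v_3,v_7] + [v_3,v_5],
  ∂[v_3,v_4,v_8] = [v_4,v_8] − [v_3,v_8] + [v_3,v_4].
The resulting 19×12 matrix has rank 10, and its Smith normal form has invariant factors (1,1,1,1,1,1,1,1,1,1).

∂_3: C_3 → C_2 sends each 3-simplex σ to the alternating sum Σ_i (−1)^i (σ with its i-th vertex removed). For instance
  ∂[v_1,v_3,v_4,v_8] = [v_3,v_4,v_8] − [v_1,v_4,v_8] + [v_1,v_3,v_8] − [v_1,v_3,v_4],
  ∂[v_1,v_2,v_3,v_8] = [v_2,v_3,v_8] − [v_1,v_3,v_8] + [v_1,v_2,v_8] − [v_1,v_2,v_3].
The 12×2 boundary matrix has rank 2 and Smith normal form diag(1,1).

Now H_k = ker ∂_k / im ∂_{k+1}, so:

  H_0: rank C_0 − rank ∂_1 = 9 − 8 = 1, and the invariant factors of ∂_1 are all 1, so H_0 ≅ Z.
  H_1: rank ker ∂_1 − rank ∂_2 = (19 − 8) − 10 = 1, and the invariant factors of ∂_2 are all 1, so H_1 ≅ Z.
  H_2: rank ker ∂_2 − rank ∂_3 = (12 − 10) − 2 = 0, and the invariant factors of ∂_3 are all 1, so H_2 ≅ 0.
  H_3: rank ker ∂_3 − rank ∂_4 = (2 − 2) − 0 = 0, and there is no ∂_4, so H_3 ≅ 0.

As a check, the Euler characteristic is 9 − 19 + 12 − 2 = 0, which agrees with 1 − 1 + 0 − 0 = 0.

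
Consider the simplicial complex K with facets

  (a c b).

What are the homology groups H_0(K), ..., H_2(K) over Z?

H_0 ≅ Z,  H_1 = 0,  H_2 = 0.

Take the total order a < b < c on the vertex set. Then K (dimension 2) consists of the simplices:

  0-simplices (3): a, b, c
  1-simplices (3): ab, ac, bc
  2-simplices (1): abc

giving chain groups C_0 ≅ Z^3, C_1 ≅ Z^3, C_2 ≅ Z^1.

Boundary ∂_1: C_1 → C_0 sends each edge [p,q] (with p < q) to q − p. For instance
  ∂bc = c − b.
This gives a 3×3 integer matrix of rank 2; reducing to Smith normal form yields diagonal entries (1,1).

∂_2: C_2 → C_1 sends each 2-simplex [p,q,r] to [q,r] − [p,r] + [p,q]. For instance
  ∂abc = bc − ac + ab.
The resulting 3×1 matrix has rank 1, and its Smith normal form has invariant factors (1).

From H_k ≅ ker(∂_k) / im(∂_{k+1}) we obtain:

  H_0: rank C_0 − rank ∂_1 = 3 − 2 = 1, and the invariant factors of ∂_1 are all 1, so H_0 = Z.
  H_1: rank ker ∂_1 − rank ∂_2 = (3 − 2) − 1 = 0, and the invariant factors of ∂_2 are all 1, so H_1 = 0.
  H_2: rank ker ∂_2 − rank ∂_3 = (1 − 1) − 0 = 0, and there is no ∂_3, so H_2 = 0.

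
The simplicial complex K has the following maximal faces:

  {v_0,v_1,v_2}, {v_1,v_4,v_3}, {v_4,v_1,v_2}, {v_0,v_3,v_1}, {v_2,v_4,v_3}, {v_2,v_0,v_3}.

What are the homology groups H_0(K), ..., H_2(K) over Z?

H_0 = Z,  H_1 = 0,  H_2 = Z.

Fix the vertex order v_0 < v_1 < v_2 < v_3 < v_4 and write every simplex with vertices in increasing order. Then dim K = 2 and the simplices of K are:

  0-simplices (5): [v_0], [v_1], [v_2], [v_3], [v_4]
  1-simplices (9): [v_0,v_1], [v_0,v_2], [v_0,v_3], [v_1,v_2], [v_1,v_3], [v_1,v_4], [v_2,v_3], [v_2,v_4], [v_3,v_4]
  2-simplices (6): [v_0,v_1,v_2], [v_0,v_1,v_3], [v_0,v_2,v_3], [v_1,v_2,v_4], [v_1,v_3,v_4], [v_2,v_3,v_4]

so the chain groups are C_0 ≅ Z^5, C_1 ≅ Z^9, C_2 ≅ Z^6.

∂_1: C_1 → C_0 sends each edge [p,q] (with p < q) to q − p. For instance
  ∂[v_3,v_4] = [v_4] − [v_3].
This gives a 5×9 integer matrix of rank 4; reducing to Smith normal form yields diagonal entries (1,1,1,1).

Boundary ∂_2: C_2 → C_1 maps a triangle to the signed sum of its edges. For instance
  ∂[v_0,v_2,v_3] = [v_2,v_3] − [v_0,v_3] + [v_0,v_2],
  ∂[v_1,v_2,v_4] = [v_2,v_4] − [v_1,v_4] + [v_1,v_2].
This gives a 9×6 integer matrix of rank 5; reducing to Smith normal form yields diagonal entries (1,1,1,1,1).

Reading off H_k = ker ∂_k / im ∂_{k+1}:

  H_0: rank C_0 − rank ∂_1 = 5 − 4 = 1, and the invariant factors of ∂_1 are all 1, so H_0 = Z.
  H_1: rank ker ∂_1 − rank ∂_2 = (9 − 4) − 5 = 0, and the invariant factors of ∂_2 are all 1, so H_1 = 0.
  H_2: rank ker ∂_2 − rank ∂_3 = (6 − 5) − 0 = 1, and there is no ∂_3, so H_2 = Z.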